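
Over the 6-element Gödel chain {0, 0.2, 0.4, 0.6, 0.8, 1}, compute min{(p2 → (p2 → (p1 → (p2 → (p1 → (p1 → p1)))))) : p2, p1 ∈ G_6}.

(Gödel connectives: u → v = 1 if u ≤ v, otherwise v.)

1.00

Every assignment gives 1. For instance at p2 = 0, p1 = 0:
  (p1 → p1): 0 ≤ 0, so result = 1
  (p1 → (p1 → p1)): 0 ≤ 1, so result = 1
  (p2 → (p1 → (p1 → p1))): 0 ≤ 1, so result = 1
  (p1 → (p2 → (p1 → (p1 → p1)))): 0 ≤ 1, so result = 1
  (p2 → (p1 → (p2 → (p1 → (p1 → p1))))): 0 ≤ 1, so result = 1
  (p2 → (p2 → (p1 → (p2 → (p1 → (p1 → p1)))))): 0 ≤ 1, so result = 1
All 36 assignments give value 1 — the formula is a G_6-tautology.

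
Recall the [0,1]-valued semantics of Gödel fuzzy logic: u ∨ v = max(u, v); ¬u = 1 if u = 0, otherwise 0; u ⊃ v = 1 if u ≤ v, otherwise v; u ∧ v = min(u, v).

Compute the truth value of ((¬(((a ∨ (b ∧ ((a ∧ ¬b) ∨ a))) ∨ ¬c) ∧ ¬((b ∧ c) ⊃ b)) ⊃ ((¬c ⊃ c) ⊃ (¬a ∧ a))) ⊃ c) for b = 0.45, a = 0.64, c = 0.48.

¬b: Gödel ¬ of 0.45 = 0 (operand ≠ 0)
(a ∧ ¬b) = min(0.64, 0) = 0
((a ∧ ¬b) ∨ a) = max(0, 0.64) = 0.64
(b ∧ ((a ∧ ¬b) ∨ a)) = min(0.45, 0.64) = 0.45
(a ∨ (b ∧ ((a ∧ ¬b) ∨ a))) = max(0.64, 0.45) = 0.64
¬c: Gödel ¬ of 0.48 = 0 (operand ≠ 0)
((a ∨ (b ∧ ((a ∧ ¬b) ∨ a))) ∨ ¬c) = max(0.64, 0) = 0.64
(b ∧ c) = min(0.45, 0.48) = 0.45
((b ∧ c) ⊃ b): 0.45 ≤ 0.45, so result = 1
¬((b ∧ c) ⊃ b): Gödel ¬ of 1 = 0 (operand ≠ 0)
(((a ∨ (b ∧ ((a ∧ ¬b) ∨ a))) ∨ ¬c) ∧ ¬((b ∧ c) ⊃ b)) = min(0.64, 0) = 0
¬(((a ∨ (b ∧ ((a ∧ ¬b) ∨ a))) ∨ ¬c) ∧ ¬((b ∧ c) ⊃ b)): Gödel ¬ of 0 = 1 (operand is 0)
¬c: Gödel ¬ of 0.48 = 0 (operand ≠ 0)
(¬c ⊃ c): 0 ≤ 0.48, so result = 1
¬a: Gödel ¬ of 0.64 = 0 (operand ≠ 0)
(¬a ∧ a) = min(0, 0.64) = 0
((¬c ⊃ c) ⊃ (¬a ∧ a)): 1 > 0, so result = 0
(¬(((a ∨ (b ∧ ((a ∧ ¬b) ∨ a))) ∨ ¬c) ∧ ¬((b ∧ c) ⊃ b)) ⊃ ((¬c ⊃ c) ⊃ (¬a ∧ a))): 1 > 0, so result = 0
((¬(((a ∨ (b ∧ ((a ∧ ¬b) ∨ a))) ∨ ¬c) ∧ ¬((b ∧ c) ⊃ b)) ⊃ ((¬c ⊃ c) ⊃ (¬a ∧ a))) ⊃ c): 0 ≤ 0.48, so result = 1

1.00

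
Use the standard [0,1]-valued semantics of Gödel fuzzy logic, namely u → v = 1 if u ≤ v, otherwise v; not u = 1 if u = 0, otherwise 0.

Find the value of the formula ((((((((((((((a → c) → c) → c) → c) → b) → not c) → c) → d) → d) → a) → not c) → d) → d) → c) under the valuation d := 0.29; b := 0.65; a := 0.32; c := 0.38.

1.00

(a → c): 0.32 ≤ 0.38, so result = 1
((a → c) → c): 1 > 0.38, so result = 0.38
(((a → c) → c) → c): 0.38 ≤ 0.38, so result = 1
((((a → c) → c) → c) → c): 1 > 0.38, so result = 0.38
(((((a → c) → c) → c) → c) → b): 0.38 ≤ 0.65, so result = 1
not c: Gödel ¬ of 0.38 = 0 (operand ≠ 0)
((((((a → c) → c) → c) → c) → b) → not c): 1 > 0, so result = 0
(((((((a → c) → c) → c) → c) → b) → not c) → c): 0 ≤ 0.38, so result = 1
((((((((a → c) → c) → c) → c) → b) → not c) → c) → d): 1 > 0.29, so result = 0.29
(((((((((a → c) → c) → c) → c) → b) → not c) → c) → d) → d): 0.29 ≤ 0.29, so result = 1
((((((((((a → c) → c) → c) → c) → b) → not c) → c) → d) → d) → a): 1 > 0.32, so result = 0.32
not c: Gödel ¬ of 0.38 = 0 (operand ≠ 0)
(((((((((((a → c) → c) → c) → c) → b) → not c) → c) → d) → d) → a) → not c): 0.32 > 0, so result = 0
((((((((((((a → c) → c) → c) → c) → b) → not c) → c) → d) → d) → a) → not c) → d): 0 ≤ 0.29, so result = 1
(((((((((((((a → c) → c) → c) → c) → b) → not c) → c) → d) → d) → a) → not c) → d) → d): 1 > 0.29, so result = 0.29
((((((((((((((a → c) → c) → c) → c) → b) → not c) → c) → d) → d) → a) → not c) → d) → d) → c): 0.29 ≤ 0.38, so result = 1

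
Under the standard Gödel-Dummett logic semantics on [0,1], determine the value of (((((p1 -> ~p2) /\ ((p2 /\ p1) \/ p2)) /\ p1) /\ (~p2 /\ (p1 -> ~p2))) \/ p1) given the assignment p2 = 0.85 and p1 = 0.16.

0.16

~p2: Gödel ¬ of 0.85 = 0 (operand ≠ 0)
(p1 -> ~p2): 0.16 > 0, so result = 0
(p2 /\ p1) = min(0.85, 0.16) = 0.16
((p2 /\ p1) \/ p2) = max(0.16, 0.85) = 0.85
((p1 -> ~p2) /\ ((p2 /\ p1) \/ p2)) = min(0, 0.85) = 0
(((p1 -> ~p2) /\ ((p2 /\ p1) \/ p2)) /\ p1) = min(0, 0.16) = 0
~p2: Gödel ¬ of 0.85 = 0 (operand ≠ 0)
~p2: Gödel ¬ of 0.85 = 0 (operand ≠ 0)
(p1 -> ~p2): 0.16 > 0, so result = 0
(~p2 /\ (p1 -> ~p2)) = min(0, 0) = 0
((((p1 -> ~p2) /\ ((p2 /\ p1) \/ p2)) /\ p1) /\ (~p2 /\ (p1 -> ~p2))) = min(0, 0) = 0
(((((p1 -> ~p2) /\ ((p2 /\ p1) \/ p2)) /\ p1) /\ (~p2 /\ (p1 -> ~p2))) \/ p1) = max(0, 0.16) = 0.16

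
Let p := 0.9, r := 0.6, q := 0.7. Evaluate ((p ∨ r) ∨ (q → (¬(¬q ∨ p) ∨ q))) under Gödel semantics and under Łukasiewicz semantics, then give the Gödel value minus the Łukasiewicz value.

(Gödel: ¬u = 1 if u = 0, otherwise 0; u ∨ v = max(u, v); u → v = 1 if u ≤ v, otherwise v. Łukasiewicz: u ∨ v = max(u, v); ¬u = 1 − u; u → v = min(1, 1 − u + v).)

Gödel evaluation:
  (p ∨ r) = max(0.9, 0.6) = 0.9
  ¬q: Gödel ¬ of 0.7 = 0 (operand ≠ 0)
  (¬q ∨ p) = max(0, 0.9) = 0.9
  ¬(¬q ∨ p): Gödel ¬ of 0.9 = 0 (operand ≠ 0)
  (¬(¬q ∨ p) ∨ q) = max(0, 0.7) = 0.7
  (q → (¬(¬q ∨ p) ∨ q)): 0.7 ≤ 0.7, so result = 1
  ((p ∨ r) ∨ (q → (¬(¬q ∨ p) ∨ q))) = max(0.9, 1) = 1
  Gödel value = 1
Łukasiewicz evaluation:
  (p ∨ r) = max(0.9, 0.6) = 0.9
  ¬q: Łukasiewicz ¬ gives 1 − 0.7 = 0.3
  (¬q ∨ p) = max(0.3, 0.9) = 0.9
  ¬(¬q ∨ p): Łukasiewicz ¬ gives 1 − 0.9 = 0.1
  (¬(¬q ∨ p) ∨ q) = max(0.1, 0.7) = 0.7
  (q → (¬(¬q ∨ p) ∨ q)): min(1, 1 − 0.7 + 0.7) = 1
  ((p ∨ r) ∨ (q → (¬(¬q ∨ p) ∨ q))) = max(0.9, 1) = 1
  Łukasiewicz value = 1
Difference: 1 − 1 = 0.00

0.00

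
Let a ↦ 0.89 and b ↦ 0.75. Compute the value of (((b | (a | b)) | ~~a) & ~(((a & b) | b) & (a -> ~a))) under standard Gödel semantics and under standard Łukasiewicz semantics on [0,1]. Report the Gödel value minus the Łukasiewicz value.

0.22

Gödel evaluation:
  (a | b) = max(0.89, 0.75) = 0.89
  (b | (a | b)) = max(0.75, 0.89) = 0.89
  ~a: Gödel ¬ of 0.89 = 0 (operand ≠ 0)
  ~~a: Gödel ¬ of 0 = 1 (operand is 0)
  ((b | (a | b)) | ~~a) = max(0.89, 1) = 1
  (a & b) = min(0.89, 0.75) = 0.75
  ((a & b) | b) = max(0.75, 0.75) = 0.75
  ~a: Gödel ¬ of 0.89 = 0 (operand ≠ 0)
  (a -> ~a): 0.89 > 0, so result = 0
  (((a & b) | b) & (a -> ~a)) = min(0.75, 0) = 0
  ~(((a & b) | b) & (a -> ~a)): Gödel ¬ of 0 = 1 (operand is 0)
  (((b | (a | b)) | ~~a) & ~(((a & b) | b) & (a -> ~a))) = min(1, 1) = 1
  Gödel value = 1
Łukasiewicz evaluation:
  (a | b) = max(0.89, 0.75) = 0.89
  (b | (a | b)) = max(0.75, 0.89) = 0.89
  ~a: Łukasiewicz ¬ gives 1 − 0.89 = 0.11
  ~~a: Łukasiewicz ¬ gives 1 − 0.11 = 0.89
  ((b | (a | b)) | ~~a) = max(0.89, 0.89) = 0.89
  (a & b) = min(0.89, 0.75) = 0.75
  ((a & b) | b) = max(0.75, 0.75) = 0.75
  ~a: Łukasiewicz ¬ gives 1 − 0.89 = 0.11
  (a -> ~a): min(1, 1 − 0.89 + 0.11) = 0.22
  (((a & b) | b) & (a -> ~a)) = min(0.75, 0.22) = 0.22
  ~(((a & b) | b) & (a -> ~a)): Łukasiewicz ¬ gives 1 − 0.22 = 0.78
  (((b | (a | b)) | ~~a) & ~(((a & b) | b) & (a -> ~a))) = min(0.89, 0.78) = 0.78
  Łukasiewicz value = 0.78
Difference: 1 − 0.78 = 0.22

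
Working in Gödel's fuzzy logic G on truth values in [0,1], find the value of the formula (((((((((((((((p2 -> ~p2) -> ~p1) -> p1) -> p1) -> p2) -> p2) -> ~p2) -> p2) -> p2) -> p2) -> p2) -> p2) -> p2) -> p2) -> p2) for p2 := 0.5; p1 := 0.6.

~p2: Gödel ¬ of 0.5 = 0 (operand ≠ 0)
(p2 -> ~p2): 0.5 > 0, so result = 0
~p1: Gödel ¬ of 0.6 = 0 (operand ≠ 0)
((p2 -> ~p2) -> ~p1): 0 ≤ 0, so result = 1
(((p2 -> ~p2) -> ~p1) -> p1): 1 > 0.6, so result = 0.6
((((p2 -> ~p2) -> ~p1) -> p1) -> p1): 0.6 ≤ 0.6, so result = 1
(((((p2 -> ~p2) -> ~p1) -> p1) -> p1) -> p2): 1 > 0.5, so result = 0.5
((((((p2 -> ~p2) -> ~p1) -> p1) -> p1) -> p2) -> p2): 0.5 ≤ 0.5, so result = 1
~p2: Gödel ¬ of 0.5 = 0 (operand ≠ 0)
(((((((p2 -> ~p2) -> ~p1) -> p1) -> p1) -> p2) -> p2) -> ~p2): 1 > 0, so result = 0
((((((((p2 -> ~p2) -> ~p1) -> p1) -> p1) -> p2) -> p2) -> ~p2) -> p2): 0 ≤ 0.5, so result = 1
(((((((((p2 -> ~p2) -> ~p1) -> p1) -> p1) -> p2) -> p2) -> ~p2) -> p2) -> p2): 1 > 0.5, so result = 0.5
((((((((((p2 -> ~p2) -> ~p1) -> p1) -> p1) -> p2) -> p2) -> ~p2) -> p2) -> p2) -> p2): 0.5 ≤ 0.5, so result = 1
(((((((((((p2 -> ~p2) -> ~p1) -> p1) -> p1) -> p2) -> p2) -> ~p2) -> p2) -> p2) -> p2) -> p2): 1 > 0.5, so result = 0.5
((((((((((((p2 -> ~p2) -> ~p1) -> p1) -> p1) -> p2) -> p2) -> ~p2) -> p2) -> p2) -> p2) -> p2) -> p2): 0.5 ≤ 0.5, so result = 1
(((((((((((((p2 -> ~p2) -> ~p1) -> p1) -> p1) -> p2) -> p2) -> ~p2) -> p2) -> p2) -> p2) -> p2) -> p2) -> p2): 1 > 0.5, so result = 0.5
((((((((((((((p2 -> ~p2) -> ~p1) -> p1) -> p1) -> p2) -> p2) -> ~p2) -> p2) -> p2) -> p2) -> p2) -> p2) -> p2) -> p2): 0.5 ≤ 0.5, so result = 1
(((((((((((((((p2 -> ~p2) -> ~p1) -> p1) -> p1) -> p2) -> p2) -> ~p2) -> p2) -> p2) -> p2) -> p2) -> p2) -> p2) -> p2) -> p2): 1 > 0.5, so result = 0.5

0.50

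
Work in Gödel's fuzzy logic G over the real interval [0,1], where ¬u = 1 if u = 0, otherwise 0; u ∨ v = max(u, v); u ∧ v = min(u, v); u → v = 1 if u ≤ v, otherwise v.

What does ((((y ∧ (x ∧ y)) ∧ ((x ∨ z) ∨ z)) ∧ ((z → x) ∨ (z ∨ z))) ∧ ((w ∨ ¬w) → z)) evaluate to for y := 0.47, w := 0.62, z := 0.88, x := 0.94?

0.47

(x ∧ y) = min(0.94, 0.47) = 0.47
(y ∧ (x ∧ y)) = min(0.47, 0.47) = 0.47
(x ∨ z) = max(0.94, 0.88) = 0.94
((x ∨ z) ∨ z) = max(0.94, 0.88) = 0.94
((y ∧ (x ∧ y)) ∧ ((x ∨ z) ∨ z)) = min(0.47, 0.94) = 0.47
(z → x): 0.88 ≤ 0.94, so result = 1
(z ∨ z) = max(0.88, 0.88) = 0.88
((z → x) ∨ (z ∨ z)) = max(1, 0.88) = 1
(((y ∧ (x ∧ y)) ∧ ((x ∨ z) ∨ z)) ∧ ((z → x) ∨ (z ∨ z))) = min(0.47, 1) = 0.47
¬w: Gödel ¬ of 0.62 = 0 (operand ≠ 0)
(w ∨ ¬w) = max(0.62, 0) = 0.62
((w ∨ ¬w) → z): 0.62 ≤ 0.88, so result = 1
((((y ∧ (x ∧ y)) ∧ ((x ∨ z) ∨ z)) ∧ ((z → x) ∨ (z ∨ z))) ∧ ((w ∨ ¬w) → z)) = min(0.47, 1) = 0.47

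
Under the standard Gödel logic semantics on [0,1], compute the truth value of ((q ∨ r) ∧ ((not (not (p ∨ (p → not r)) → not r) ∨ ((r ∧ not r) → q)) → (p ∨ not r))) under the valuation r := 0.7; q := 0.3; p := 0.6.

(q ∨ r) = max(0.3, 0.7) = 0.7
not r: Gödel ¬ of 0.7 = 0 (operand ≠ 0)
(p → not r): 0.6 > 0, so result = 0
(p ∨ (p → not r)) = max(0.6, 0) = 0.6
not (p ∨ (p → not r)): Gödel ¬ of 0.6 = 0 (operand ≠ 0)
not r: Gödel ¬ of 0.7 = 0 (operand ≠ 0)
(not (p ∨ (p → not r)) → not r): 0 ≤ 0, so result = 1
not (not (p ∨ (p → not r)) → not r): Gödel ¬ of 1 = 0 (operand ≠ 0)
not r: Gödel ¬ of 0.7 = 0 (operand ≠ 0)
(r ∧ not r) = min(0.7, 0) = 0
((r ∧ not r) → q): 0 ≤ 0.3, so result = 1
(not (not (p ∨ (p → not r)) → not r) ∨ ((r ∧ not r) → q)) = max(0, 1) = 1
not r: Gödel ¬ of 0.7 = 0 (operand ≠ 0)
(p ∨ not r) = max(0.6, 0) = 0.6
((not (not (p ∨ (p → not r)) → not r) ∨ ((r ∧ not r) → q)) → (p ∨ not r)): 1 > 0.6, so result = 0.6
((q ∨ r) ∧ ((not (not (p ∨ (p → not r)) → not r) ∨ ((r ∧ not r) → q)) → (p ∨ not r))) = min(0.7, 0.6) = 0.6

0.60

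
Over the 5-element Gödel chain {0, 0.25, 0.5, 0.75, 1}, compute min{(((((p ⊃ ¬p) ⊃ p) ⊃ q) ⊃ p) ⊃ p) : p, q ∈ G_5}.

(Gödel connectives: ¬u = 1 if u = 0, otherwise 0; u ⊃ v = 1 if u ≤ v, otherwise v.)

0.25

The minimum is attained at p = 0.25, q = 0:
  ¬p: Gödel ¬ of 0.25 = 0 (operand ≠ 0)
  (p ⊃ ¬p): 0.25 > 0, so result = 0
  ((p ⊃ ¬p) ⊃ p): 0 ≤ 0.25, so result = 1
  (((p ⊃ ¬p) ⊃ p) ⊃ q): 1 > 0, so result = 0
  ((((p ⊃ ¬p) ⊃ p) ⊃ q) ⊃ p): 0 ≤ 0.25, so result = 1
  (((((p ⊃ ¬p) ⊃ p) ⊃ q) ⊃ p) ⊃ p): 1 > 0.25, so result = 0.25
Checking all 25 assignments confirms none give a value below 0.25.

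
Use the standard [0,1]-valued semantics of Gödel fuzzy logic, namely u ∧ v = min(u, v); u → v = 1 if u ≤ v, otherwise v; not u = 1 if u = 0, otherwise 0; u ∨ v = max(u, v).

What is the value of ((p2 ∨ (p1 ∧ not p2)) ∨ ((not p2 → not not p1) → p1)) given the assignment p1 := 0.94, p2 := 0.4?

not p2: Gödel ¬ of 0.4 = 0 (operand ≠ 0)
(p1 ∧ not p2) = min(0.94, 0) = 0
(p2 ∨ (p1 ∧ not p2)) = max(0.4, 0) = 0.4
not p2: Gödel ¬ of 0.4 = 0 (operand ≠ 0)
not p1: Gödel ¬ of 0.94 = 0 (operand ≠ 0)
not not p1: Gödel ¬ of 0 = 1 (operand is 0)
(not p2 → not not p1): 0 ≤ 1, so result = 1
((not p2 → not not p1) → p1): 1 > 0.94, so result = 0.94
((p2 ∨ (p1 ∧ not p2)) ∨ ((not p2 → not not p1) → p1)) = max(0.4, 0.94) = 0.94

0.94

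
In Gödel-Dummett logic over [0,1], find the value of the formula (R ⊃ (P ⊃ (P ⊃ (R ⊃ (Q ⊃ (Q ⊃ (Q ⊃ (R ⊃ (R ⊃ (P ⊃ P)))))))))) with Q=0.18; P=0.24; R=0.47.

1.00

(P ⊃ P): 0.24 ≤ 0.24, so result = 1
(R ⊃ (P ⊃ P)): 0.47 ≤ 1, so result = 1
(R ⊃ (R ⊃ (P ⊃ P))): 0.47 ≤ 1, so result = 1
(Q ⊃ (R ⊃ (R ⊃ (P ⊃ P)))): 0.18 ≤ 1, so result = 1
(Q ⊃ (Q ⊃ (R ⊃ (R ⊃ (P ⊃ P))))): 0.18 ≤ 1, so result = 1
(Q ⊃ (Q ⊃ (Q ⊃ (R ⊃ (R ⊃ (P ⊃ P)))))): 0.18 ≤ 1, so result = 1
(R ⊃ (Q ⊃ (Q ⊃ (Q ⊃ (R ⊃ (R ⊃ (P ⊃ P))))))): 0.47 ≤ 1, so result = 1
(P ⊃ (R ⊃ (Q ⊃ (Q ⊃ (Q ⊃ (R ⊃ (R ⊃ (P ⊃ P)))))))): 0.24 ≤ 1, so result = 1
(P ⊃ (P ⊃ (R ⊃ (Q ⊃ (Q ⊃ (Q ⊃ (R ⊃ (R ⊃ (P ⊃ P))))))))): 0.24 ≤ 1, so result = 1
(R ⊃ (P ⊃ (P ⊃ (R ⊃ (Q ⊃ (Q ⊃ (Q ⊃ (R ⊃ (R ⊃ (P ⊃ P)))))))))): 0.47 ≤ 1, so result = 1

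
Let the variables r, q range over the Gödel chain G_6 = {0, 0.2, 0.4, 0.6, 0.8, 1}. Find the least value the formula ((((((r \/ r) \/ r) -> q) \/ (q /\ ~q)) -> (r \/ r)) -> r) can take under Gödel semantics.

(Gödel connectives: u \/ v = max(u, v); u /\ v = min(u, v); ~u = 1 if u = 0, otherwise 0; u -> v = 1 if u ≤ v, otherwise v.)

The minimum is attained at r = 0.2, q = 0:
  (r \/ r) = max(0.2, 0.2) = 0.2
  ((r \/ r) \/ r) = max(0.2, 0.2) = 0.2
  (((r \/ r) \/ r) -> q): 0.2 > 0, so result = 0
  ~q: Gödel ¬ of 0 = 1 (operand is 0)
  (q /\ ~q) = min(0, 1) = 0
  ((((r \/ r) \/ r) -> q) \/ (q /\ ~q)) = max(0, 0) = 0
  (r \/ r) = max(0.2, 0.2) = 0.2
  (((((r \/ r) \/ r) -> q) \/ (q /\ ~q)) -> (r \/ r)): 0 ≤ 0.2, so result = 1
  ((((((r \/ r) \/ r) -> q) \/ (q /\ ~q)) -> (r \/ r)) -> r): 1 > 0.2, so result = 0.2
Checking all 36 assignments confirms none give a value below 0.20.

0.20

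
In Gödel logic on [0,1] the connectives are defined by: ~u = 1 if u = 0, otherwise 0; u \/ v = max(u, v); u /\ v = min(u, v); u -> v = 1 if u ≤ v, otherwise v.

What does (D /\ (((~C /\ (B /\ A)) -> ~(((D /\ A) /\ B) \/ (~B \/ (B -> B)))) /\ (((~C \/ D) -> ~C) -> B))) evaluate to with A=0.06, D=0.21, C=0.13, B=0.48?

0.21

~C: Gödel ¬ of 0.13 = 0 (operand ≠ 0)
(B /\ A) = min(0.48, 0.06) = 0.06
(~C /\ (B /\ A)) = min(0, 0.06) = 0
(D /\ A) = min(0.21, 0.06) = 0.06
((D /\ A) /\ B) = min(0.06, 0.48) = 0.06
~B: Gödel ¬ of 0.48 = 0 (operand ≠ 0)
(B -> B): 0.48 ≤ 0.48, so result = 1
(~B \/ (B -> B)) = max(0, 1) = 1
(((D /\ A) /\ B) \/ (~B \/ (B -> B))) = max(0.06, 1) = 1
~(((D /\ A) /\ B) \/ (~B \/ (B -> B))): Gödel ¬ of 1 = 0 (operand ≠ 0)
((~C /\ (B /\ A)) -> ~(((D /\ A) /\ B) \/ (~B \/ (B -> B)))): 0 ≤ 0, so result = 1
~C: Gödel ¬ of 0.13 = 0 (operand ≠ 0)
(~C \/ D) = max(0, 0.21) = 0.21
~C: Gödel ¬ of 0.13 = 0 (operand ≠ 0)
((~C \/ D) -> ~C): 0.21 > 0, so result = 0
(((~C \/ D) -> ~C) -> B): 0 ≤ 0.48, so result = 1
(((~C /\ (B /\ A)) -> ~(((D /\ A) /\ B) \/ (~B \/ (B -> B)))) /\ (((~C \/ D) -> ~C) -> B)) = min(1, 1) = 1
(D /\ (((~C /\ (B /\ A)) -> ~(((D /\ A) /\ B) \/ (~B \/ (B -> B)))) /\ (((~C \/ D) -> ~C) -> B))) = min(0.21, 1) = 0.21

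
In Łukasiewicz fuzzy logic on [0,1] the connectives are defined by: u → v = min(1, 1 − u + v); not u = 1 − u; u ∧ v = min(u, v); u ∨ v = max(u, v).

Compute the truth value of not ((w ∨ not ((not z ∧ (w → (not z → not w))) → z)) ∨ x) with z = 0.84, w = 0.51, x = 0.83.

0.17

not z: Łukasiewicz ¬ gives 1 − 0.84 = 0.16
not z: Łukasiewicz ¬ gives 1 − 0.84 = 0.16
not w: Łukasiewicz ¬ gives 1 − 0.51 = 0.49
(not z → not w): min(1, 1 − 0.16 + 0.49) = 1
(w → (not z → not w)): min(1, 1 − 0.51 + 1) = 1
(not z ∧ (w → (not z → not w))) = min(0.16, 1) = 0.16
((not z ∧ (w → (not z → not w))) → z): min(1, 1 − 0.16 + 0.84) = 1
not ((not z ∧ (w → (not z → not w))) → z): Łukasiewicz ¬ gives 1 − 1 = 0
(w ∨ not ((not z ∧ (w → (not z → not w))) → z)) = max(0.51, 0) = 0.51
((w ∨ not ((not z ∧ (w → (not z → not w))) → z)) ∨ x) = max(0.51, 0.83) = 0.83
not ((w ∨ not ((not z ∧ (w → (not z → not w))) → z)) ∨ x): Łukasiewicz ¬ gives 1 − 0.83 = 0.17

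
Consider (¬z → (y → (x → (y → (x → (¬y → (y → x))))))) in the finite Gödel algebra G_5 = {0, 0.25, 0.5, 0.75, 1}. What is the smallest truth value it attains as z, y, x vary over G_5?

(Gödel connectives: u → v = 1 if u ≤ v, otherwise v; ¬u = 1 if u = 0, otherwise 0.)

Every assignment gives 1. For instance at z = 0, y = 0, x = 0:
  ¬z: Gödel ¬ of 0 = 1 (operand is 0)
  ¬y: Gödel ¬ of 0 = 1 (operand is 0)
  (y → x): 0 ≤ 0, so result = 1
  (¬y → (y → x)): 1 ≤ 1, so result = 1
  (x → (¬y → (y → x))): 0 ≤ 1, so result = 1
  (y → (x → (¬y → (y → x)))): 0 ≤ 1, so result = 1
  (x → (y → (x → (¬y → (y → x))))): 0 ≤ 1, so result = 1
  (y → (x → (y → (x → (¬y → (y → x)))))): 0 ≤ 1, so result = 1
  (¬z → (y → (x → (y → (x → (¬y → (y → x))))))): 1 ≤ 1, so result = 1
All 125 assignments give value 1 — the formula is a G_5-tautology.

1.00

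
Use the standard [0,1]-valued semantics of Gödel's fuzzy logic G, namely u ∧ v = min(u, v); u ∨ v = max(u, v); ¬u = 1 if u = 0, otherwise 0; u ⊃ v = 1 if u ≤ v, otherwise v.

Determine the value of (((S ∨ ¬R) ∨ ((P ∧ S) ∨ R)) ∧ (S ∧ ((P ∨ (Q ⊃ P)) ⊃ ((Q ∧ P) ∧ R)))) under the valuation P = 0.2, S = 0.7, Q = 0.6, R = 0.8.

¬R: Gödel ¬ of 0.8 = 0 (operand ≠ 0)
(S ∨ ¬R) = max(0.7, 0) = 0.7
(P ∧ S) = min(0.2, 0.7) = 0.2
((P ∧ S) ∨ R) = max(0.2, 0.8) = 0.8
((S ∨ ¬R) ∨ ((P ∧ S) ∨ R)) = max(0.7, 0.8) = 0.8
(Q ⊃ P): 0.6 > 0.2, so result = 0.2
(P ∨ (Q ⊃ P)) = max(0.2, 0.2) = 0.2
(Q ∧ P) = min(0.6, 0.2) = 0.2
((Q ∧ P) ∧ R) = min(0.2, 0.8) = 0.2
((P ∨ (Q ⊃ P)) ⊃ ((Q ∧ P) ∧ R)): 0.2 ≤ 0.2, so result = 1
(S ∧ ((P ∨ (Q ⊃ P)) ⊃ ((Q ∧ P) ∧ R))) = min(0.7, 1) = 0.7
(((S ∨ ¬R) ∨ ((P ∧ S) ∨ R)) ∧ (S ∧ ((P ∨ (Q ⊃ P)) ⊃ ((Q ∧ P) ∧ R)))) = min(0.8, 0.7) = 0.7

0.70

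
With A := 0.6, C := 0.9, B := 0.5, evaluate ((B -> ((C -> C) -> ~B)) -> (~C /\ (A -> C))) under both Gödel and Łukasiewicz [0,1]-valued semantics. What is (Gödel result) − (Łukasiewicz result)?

Gödel evaluation:
  (C -> C): 0.9 ≤ 0.9, so result = 1
  ~B: Gödel ¬ of 0.5 = 0 (operand ≠ 0)
  ((C -> C) -> ~B): 1 > 0, so result = 0
  (B -> ((C -> C) -> ~B)): 0.5 > 0, so result = 0
  ~C: Gödel ¬ of 0.9 = 0 (operand ≠ 0)
  (A -> C): 0.6 ≤ 0.9, so result = 1
  (~C /\ (A -> C)) = min(0, 1) = 0
  ((B -> ((C -> C) -> ~B)) -> (~C /\ (A -> C))): 0 ≤ 0, so result = 1
  Gödel value = 1
Łukasiewicz evaluation:
  (C -> C): min(1, 1 − 0.9 + 0.9) = 1
  ~B: Łukasiewicz ¬ gives 1 − 0.5 = 0.5
  ((C -> C) -> ~B): min(1, 1 − 1 + 0.5) = 0.5
  (B -> ((C -> C) -> ~B)): min(1, 1 − 0.5 + 0.5) = 1
  ~C: Łukasiewicz ¬ gives 1 − 0.9 = 0.1
  (A -> C): min(1, 1 − 0.6 + 0.9) = 1
  (~C /\ (A -> C)) = min(0.1, 1) = 0.1
  ((B -> ((C -> C) -> ~B)) -> (~C /\ (A -> C))): min(1, 1 − 1 + 0.1) = 0.1
  Łukasiewicz value = 0.1
Difference: 1 − 0.1 = 0.90

0.90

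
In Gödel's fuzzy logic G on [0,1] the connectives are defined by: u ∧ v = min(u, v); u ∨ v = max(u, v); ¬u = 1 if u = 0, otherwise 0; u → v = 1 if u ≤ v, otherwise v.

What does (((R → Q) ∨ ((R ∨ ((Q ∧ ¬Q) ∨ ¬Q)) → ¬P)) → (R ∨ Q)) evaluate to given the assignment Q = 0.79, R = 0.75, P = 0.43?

(R → Q): 0.75 ≤ 0.79, so result = 1
¬Q: Gödel ¬ of 0.79 = 0 (operand ≠ 0)
(Q ∧ ¬Q) = min(0.79, 0) = 0
¬Q: Gödel ¬ of 0.79 = 0 (operand ≠ 0)
((Q ∧ ¬Q) ∨ ¬Q) = max(0, 0) = 0
(R ∨ ((Q ∧ ¬Q) ∨ ¬Q)) = max(0.75, 0) = 0.75
¬P: Gödel ¬ of 0.43 = 0 (operand ≠ 0)
((R ∨ ((Q ∧ ¬Q) ∨ ¬Q)) → ¬P): 0.75 > 0, so result = 0
((R → Q) ∨ ((R ∨ ((Q ∧ ¬Q) ∨ ¬Q)) → ¬P)) = max(1, 0) = 1
(R ∨ Q) = max(0.75, 0.79) = 0.79
(((R → Q) ∨ ((R ∨ ((Q ∧ ¬Q) ∨ ¬Q)) → ¬P)) → (R ∨ Q)): 1 > 0.79, so result = 0.79

0.79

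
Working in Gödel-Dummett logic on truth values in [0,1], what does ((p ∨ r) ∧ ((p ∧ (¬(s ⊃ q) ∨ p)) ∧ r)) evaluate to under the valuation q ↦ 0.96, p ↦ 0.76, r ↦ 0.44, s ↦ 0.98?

0.44

(p ∨ r) = max(0.76, 0.44) = 0.76
(s ⊃ q): 0.98 > 0.96, so result = 0.96
¬(s ⊃ q): Gödel ¬ of 0.96 = 0 (operand ≠ 0)
(¬(s ⊃ q) ∨ p) = max(0, 0.76) = 0.76
(p ∧ (¬(s ⊃ q) ∨ p)) = min(0.76, 0.76) = 0.76
((p ∧ (¬(s ⊃ q) ∨ p)) ∧ r) = min(0.76, 0.44) = 0.44
((p ∨ r) ∧ ((p ∧ (¬(s ⊃ q) ∨ p)) ∧ r)) = min(0.76, 0.44) = 0.44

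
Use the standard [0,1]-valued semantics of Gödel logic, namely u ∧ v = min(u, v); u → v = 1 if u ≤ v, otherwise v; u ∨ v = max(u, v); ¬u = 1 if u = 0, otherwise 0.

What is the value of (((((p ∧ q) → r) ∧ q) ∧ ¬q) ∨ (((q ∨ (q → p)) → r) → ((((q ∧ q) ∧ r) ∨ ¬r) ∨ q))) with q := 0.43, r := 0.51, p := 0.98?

(p ∧ q) = min(0.98, 0.43) = 0.43
((p ∧ q) → r): 0.43 ≤ 0.51, so result = 1
(((p ∧ q) → r) ∧ q) = min(1, 0.43) = 0.43
¬q: Gödel ¬ of 0.43 = 0 (operand ≠ 0)
((((p ∧ q) → r) ∧ q) ∧ ¬q) = min(0.43, 0) = 0
(q → p): 0.43 ≤ 0.98, so result = 1
(q ∨ (q → p)) = max(0.43, 1) = 1
((q ∨ (q → p)) → r): 1 > 0.51, so result = 0.51
(q ∧ q) = min(0.43, 0.43) = 0.43
((q ∧ q) ∧ r) = min(0.43, 0.51) = 0.43
¬r: Gödel ¬ of 0.51 = 0 (operand ≠ 0)
(((q ∧ q) ∧ r) ∨ ¬r) = max(0.43, 0) = 0.43
((((q ∧ q) ∧ r) ∨ ¬r) ∨ q) = max(0.43, 0.43) = 0.43
(((q ∨ (q → p)) → r) → ((((q ∧ q) ∧ r) ∨ ¬r) ∨ q)): 0.51 > 0.43, so result = 0.43
(((((p ∧ q) → r) ∧ q) ∧ ¬q) ∨ (((q ∨ (q → p)) → r) → ((((q ∧ q) ∧ r) ∨ ¬r) ∨ q))) = max(0, 0.43) = 0.43

0.43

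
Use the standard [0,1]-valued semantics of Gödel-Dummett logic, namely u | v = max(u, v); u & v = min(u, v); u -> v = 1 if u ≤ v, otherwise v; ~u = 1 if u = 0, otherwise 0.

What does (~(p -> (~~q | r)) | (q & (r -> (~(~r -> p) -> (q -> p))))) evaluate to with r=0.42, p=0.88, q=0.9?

~q: Gödel ¬ of 0.9 = 0 (operand ≠ 0)
~~q: Gödel ¬ of 0 = 1 (operand is 0)
(~~q | r) = max(1, 0.42) = 1
(p -> (~~q | r)): 0.88 ≤ 1, so result = 1
~(p -> (~~q | r)): Gödel ¬ of 1 = 0 (operand ≠ 0)
~r: Gödel ¬ of 0.42 = 0 (operand ≠ 0)
(~r -> p): 0 ≤ 0.88, so result = 1
~(~r -> p): Gödel ¬ of 1 = 0 (operand ≠ 0)
(q -> p): 0.9 > 0.88, so result = 0.88
(~(~r -> p) -> (q -> p)): 0 ≤ 0.88, so result = 1
(r -> (~(~r -> p) -> (q -> p))): 0.42 ≤ 1, so result = 1
(q & (r -> (~(~r -> p) -> (q -> p)))) = min(0.9, 1) = 0.9
(~(p -> (~~q | r)) | (q & (r -> (~(~r -> p) -> (q -> p))))) = max(0, 0.9) = 0.9

0.90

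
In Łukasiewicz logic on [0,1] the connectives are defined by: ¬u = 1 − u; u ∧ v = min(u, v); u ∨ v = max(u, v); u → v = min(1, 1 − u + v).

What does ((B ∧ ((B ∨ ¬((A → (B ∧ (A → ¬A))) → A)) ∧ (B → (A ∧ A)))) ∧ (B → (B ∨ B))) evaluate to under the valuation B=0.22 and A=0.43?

¬A: Łukasiewicz ¬ gives 1 − 0.43 = 0.57
(A → ¬A): min(1, 1 − 0.43 + 0.57) = 1
(B ∧ (A → ¬A)) = min(0.22, 1) = 0.22
(A → (B ∧ (A → ¬A))): min(1, 1 − 0.43 + 0.22) = 0.79
((A → (B ∧ (A → ¬A))) → A): min(1, 1 − 0.79 + 0.43) = 0.64
¬((A → (B ∧ (A → ¬A))) → A): Łukasiewicz ¬ gives 1 − 0.64 = 0.36
(B ∨ ¬((A → (B ∧ (A → ¬A))) → A)) = max(0.22, 0.36) = 0.36
(A ∧ A) = min(0.43, 0.43) = 0.43
(B → (A ∧ A)): min(1, 1 − 0.22 + 0.43) = 1
((B ∨ ¬((A → (B ∧ (A → ¬A))) → A)) ∧ (B → (A ∧ A))) = min(0.36, 1) = 0.36
(B ∧ ((B ∨ ¬((A → (B ∧ (A → ¬A))) → A)) ∧ (B → (A ∧ A)))) = min(0.22, 0.36) = 0.22
(B ∨ B) = max(0.22, 0.22) = 0.22
(B → (B ∨ B)): min(1, 1 − 0.22 + 0.22) = 1
((B ∧ ((B ∨ ¬((A → (B ∧ (A → ¬A))) → A)) ∧ (B → (A ∧ A)))) ∧ (B → (B ∨ B))) = min(0.22, 1) = 0.22

0.22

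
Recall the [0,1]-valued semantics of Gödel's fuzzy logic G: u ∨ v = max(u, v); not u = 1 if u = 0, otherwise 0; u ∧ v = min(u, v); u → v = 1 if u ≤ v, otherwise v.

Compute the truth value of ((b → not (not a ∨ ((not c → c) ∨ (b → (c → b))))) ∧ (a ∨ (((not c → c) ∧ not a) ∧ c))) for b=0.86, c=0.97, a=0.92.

not a: Gödel ¬ of 0.92 = 0 (operand ≠ 0)
not c: Gödel ¬ of 0.97 = 0 (operand ≠ 0)
(not c → c): 0 ≤ 0.97, so result = 1
(c → b): 0.97 > 0.86, so result = 0.86
(b → (c → b)): 0.86 ≤ 0.86, so result = 1
((not c → c) ∨ (b → (c → b))) = max(1, 1) = 1
(not a ∨ ((not c → c) ∨ (b → (c → b)))) = max(0, 1) = 1
not (not a ∨ ((not c → c) ∨ (b → (c → b)))): Gödel ¬ of 1 = 0 (operand ≠ 0)
(b → not (not a ∨ ((not c → c) ∨ (b → (c → b))))): 0.86 > 0, so result = 0
not c: Gödel ¬ of 0.97 = 0 (operand ≠ 0)
(not c → c): 0 ≤ 0.97, so result = 1
not a: Gödel ¬ of 0.92 = 0 (operand ≠ 0)
((not c → c) ∧ not a) = min(1, 0) = 0
(((not c → c) ∧ not a) ∧ c) = min(0, 0.97) = 0
(a ∨ (((not c → c) ∧ not a) ∧ c)) = max(0.92, 0) = 0.92
((b → not (not a ∨ ((not c → c) ∨ (b → (c → b))))) ∧ (a ∨ (((not c → c) ∧ not a) ∧ c))) = min(0, 0.92) = 0

0.00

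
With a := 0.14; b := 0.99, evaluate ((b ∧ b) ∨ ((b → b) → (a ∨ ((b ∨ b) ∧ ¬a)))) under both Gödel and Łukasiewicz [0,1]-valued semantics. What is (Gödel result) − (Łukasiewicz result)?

Gödel evaluation:
  (b ∧ b) = min(0.99, 0.99) = 0.99
  (b → b): 0.99 ≤ 0.99, so result = 1
  (b ∨ b) = max(0.99, 0.99) = 0.99
  ¬a: Gödel ¬ of 0.14 = 0 (operand ≠ 0)
  ((b ∨ b) ∧ ¬a) = min(0.99, 0) = 0
  (a ∨ ((b ∨ b) ∧ ¬a)) = max(0.14, 0) = 0.14
  ((b → b) → (a ∨ ((b ∨ b) ∧ ¬a))): 1 > 0.14, so result = 0.14
  ((b ∧ b) ∨ ((b → b) → (a ∨ ((b ∨ b) ∧ ¬a)))) = max(0.99, 0.14) = 0.99
  Gödel value = 0.99
Łukasiewicz evaluation:
  (b ∧ b) = min(0.99, 0.99) = 0.99
  (b → b): min(1, 1 − 0.99 + 0.99) = 1
  (b ∨ b) = max(0.99, 0.99) = 0.99
  ¬a: Łukasiewicz ¬ gives 1 − 0.14 = 0.86
  ((b ∨ b) ∧ ¬a) = min(0.99, 0.86) = 0.86
  (a ∨ ((b ∨ b) ∧ ¬a)) = max(0.14, 0.86) = 0.86
  ((b → b) → (a ∨ ((b ∨ b) ∧ ¬a))): min(1, 1 − 1 + 0.86) = 0.86
  ((b ∧ b) ∨ ((b → b) → (a ∨ ((b ∨ b) ∧ ¬a)))) = max(0.99, 0.86) = 0.99
  Łukasiewicz value = 0.99
Difference: 0.99 − 0.99 = 0.00

0.00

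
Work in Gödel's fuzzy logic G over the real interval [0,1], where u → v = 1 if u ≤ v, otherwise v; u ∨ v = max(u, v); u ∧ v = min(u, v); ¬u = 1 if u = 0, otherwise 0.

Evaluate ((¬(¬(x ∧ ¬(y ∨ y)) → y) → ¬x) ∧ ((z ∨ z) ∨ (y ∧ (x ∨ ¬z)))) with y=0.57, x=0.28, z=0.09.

(y ∨ y) = max(0.57, 0.57) = 0.57
¬(y ∨ y): Gödel ¬ of 0.57 = 0 (operand ≠ 0)
(x ∧ ¬(y ∨ y)) = min(0.28, 0) = 0
¬(x ∧ ¬(y ∨ y)): Gödel ¬ of 0 = 1 (operand is 0)
(¬(x ∧ ¬(y ∨ y)) → y): 1 > 0.57, so result = 0.57
¬(¬(x ∧ ¬(y ∨ y)) → y): Gödel ¬ of 0.57 = 0 (operand ≠ 0)
¬x: Gödel ¬ of 0.28 = 0 (operand ≠ 0)
(¬(¬(x ∧ ¬(y ∨ y)) → y) → ¬x): 0 ≤ 0, so result = 1
(z ∨ z) = max(0.09, 0.09) = 0.09
¬z: Gödel ¬ of 0.09 = 0 (operand ≠ 0)
(x ∨ ¬z) = max(0.28, 0) = 0.28
(y ∧ (x ∨ ¬z)) = min(0.57, 0.28) = 0.28
((z ∨ z) ∨ (y ∧ (x ∨ ¬z))) = max(0.09, 0.28) = 0.28
((¬(¬(x ∧ ¬(y ∨ y)) → y) → ¬x) ∧ ((z ∨ z) ∨ (y ∧ (x ∨ ¬z)))) = min(1, 0.28) = 0.28

0.28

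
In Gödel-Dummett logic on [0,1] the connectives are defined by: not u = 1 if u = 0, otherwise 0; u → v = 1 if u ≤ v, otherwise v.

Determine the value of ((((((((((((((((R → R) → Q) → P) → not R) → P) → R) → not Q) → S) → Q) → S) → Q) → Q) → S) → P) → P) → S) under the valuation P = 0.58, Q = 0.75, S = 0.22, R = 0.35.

(R → R): 0.35 ≤ 0.35, so result = 1
((R → R) → Q): 1 > 0.75, so result = 0.75
(((R → R) → Q) → P): 0.75 > 0.58, so result = 0.58
not R: Gödel ¬ of 0.35 = 0 (operand ≠ 0)
((((R → R) → Q) → P) → not R): 0.58 > 0, so result = 0
(((((R → R) → Q) → P) → not R) → P): 0 ≤ 0.58, so result = 1
((((((R → R) → Q) → P) → not R) → P) → R): 1 > 0.35, so result = 0.35
not Q: Gödel ¬ of 0.75 = 0 (operand ≠ 0)
(((((((R → R) → Q) → P) → not R) → P) → R) → not Q): 0.35 > 0, so result = 0
((((((((R → R) → Q) → P) → not R) → P) → R) → not Q) → S): 0 ≤ 0.22, so result = 1
(((((((((R → R) → Q) → P) → not R) → P) → R) → not Q) → S) → Q): 1 > 0.75, so result = 0.75
((((((((((R → R) → Q) → P) → not R) → P) → R) → not Q) → S) → Q) → S): 0.75 > 0.22, so result = 0.22
(((((((((((R → R) → Q) → P) → not R) → P) → R) → not Q) → S) → Q) → S) → Q): 0.22 ≤ 0.75, so result = 1
((((((((((((R → R) → Q) → P) → not R) → P) → R) → not Q) → S) → Q) → S) → Q) → Q): 1 > 0.75, so result = 0.75
(((((((((((((R → R) → Q) → P) → not R) → P) → R) → not Q) → S) → Q) → S) → Q) → Q) → S): 0.75 > 0.22, so result = 0.22
((((((((((((((R → R) → Q) → P) → not R) → P) → R) → not Q) → S) → Q) → S) → Q) → Q) → S) → P): 0.22 ≤ 0.58, so result = 1
(((((((((((((((R → R) → Q) → P) → not R) → P) → R) → not Q) → S) → Q) → S) → Q) → Q) → S) → P) → P): 1 > 0.58, so result = 0.58
((((((((((((((((R → R) → Q) → P) → not R) → P) → R) → not Q) → S) → Q) → S) → Q) → Q) → S) → P) → P) → S): 0.58 > 0.22, so result = 0.22

0.22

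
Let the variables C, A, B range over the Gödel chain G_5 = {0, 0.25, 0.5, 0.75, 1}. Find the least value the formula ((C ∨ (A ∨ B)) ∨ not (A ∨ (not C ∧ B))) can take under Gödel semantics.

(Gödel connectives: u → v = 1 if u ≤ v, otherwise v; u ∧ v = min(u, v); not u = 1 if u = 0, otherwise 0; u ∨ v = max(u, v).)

0.25

The minimum is attained at C = 0, A = 0, B = 0.25:
  (A ∨ B) = max(0, 0.25) = 0.25
  (C ∨ (A ∨ B)) = max(0, 0.25) = 0.25
  not C: Gödel ¬ of 0 = 1 (operand is 0)
  (not C ∧ B) = min(1, 0.25) = 0.25
  (A ∨ (not C ∧ B)) = max(0, 0.25) = 0.25
  not (A ∨ (not C ∧ B)): Gödel ¬ of 0.25 = 0 (operand ≠ 0)
  ((C ∨ (A ∨ B)) ∨ not (A ∨ (not C ∧ B))) = max(0.25, 0) = 0.25
Checking all 125 assignments confirms none give a value below 0.25.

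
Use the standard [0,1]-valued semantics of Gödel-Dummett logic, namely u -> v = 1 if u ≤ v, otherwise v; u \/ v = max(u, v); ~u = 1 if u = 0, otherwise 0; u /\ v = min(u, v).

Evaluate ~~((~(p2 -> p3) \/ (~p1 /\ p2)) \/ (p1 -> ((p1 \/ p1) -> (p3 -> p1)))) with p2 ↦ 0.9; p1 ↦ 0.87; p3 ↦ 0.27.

1.00

(p2 -> p3): 0.9 > 0.27, so result = 0.27
~(p2 -> p3): Gödel ¬ of 0.27 = 0 (operand ≠ 0)
~p1: Gödel ¬ of 0.87 = 0 (operand ≠ 0)
(~p1 /\ p2) = min(0, 0.9) = 0
(~(p2 -> p3) \/ (~p1 /\ p2)) = max(0, 0) = 0
(p1 \/ p1) = max(0.87, 0.87) = 0.87
(p3 -> p1): 0.27 ≤ 0.87, so result = 1
((p1 \/ p1) -> (p3 -> p1)): 0.87 ≤ 1, so result = 1
(p1 -> ((p1 \/ p1) -> (p3 -> p1))): 0.87 ≤ 1, so result = 1
((~(p2 -> p3) \/ (~p1 /\ p2)) \/ (p1 -> ((p1 \/ p1) -> (p3 -> p1)))) = max(0, 1) = 1
~((~(p2 -> p3) \/ (~p1 /\ p2)) \/ (p1 -> ((p1 \/ p1) -> (p3 -> p1)))): Gödel ¬ of 1 = 0 (operand ≠ 0)
~~((~(p2 -> p3) \/ (~p1 /\ p2)) \/ (p1 -> ((p1 \/ p1) -> (p3 -> p1)))): Gödel ¬ of 0 = 1 (operand is 0)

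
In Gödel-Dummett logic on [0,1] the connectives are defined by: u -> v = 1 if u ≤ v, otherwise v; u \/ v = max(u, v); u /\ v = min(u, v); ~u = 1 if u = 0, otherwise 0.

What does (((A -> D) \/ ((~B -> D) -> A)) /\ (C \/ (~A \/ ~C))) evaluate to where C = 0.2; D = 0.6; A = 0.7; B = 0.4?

0.20

(A -> D): 0.7 > 0.6, so result = 0.6
~B: Gödel ¬ of 0.4 = 0 (operand ≠ 0)
(~B -> D): 0 ≤ 0.6, so result = 1
((~B -> D) -> A): 1 > 0.7, so result = 0.7
((A -> D) \/ ((~B -> D) -> A)) = max(0.6, 0.7) = 0.7
~A: Gödel ¬ of 0.7 = 0 (operand ≠ 0)
~C: Gödel ¬ of 0.2 = 0 (operand ≠ 0)
(~A \/ ~C) = max(0, 0) = 0
(C \/ (~A \/ ~C)) = max(0.2, 0) = 0.2
(((A -> D) \/ ((~B -> D) -> A)) /\ (C \/ (~A \/ ~C))) = min(0.7, 0.2) = 0.2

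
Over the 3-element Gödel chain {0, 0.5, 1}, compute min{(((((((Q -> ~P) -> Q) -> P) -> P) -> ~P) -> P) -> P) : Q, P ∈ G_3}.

The minimum is attained at Q = 0, P = 0.5:
  ~P: Gödel ¬ of 0.5 = 0 (operand ≠ 0)
  (Q -> ~P): 0 ≤ 0, so result = 1
  ((Q -> ~P) -> Q): 1 > 0, so result = 0
  (((Q -> ~P) -> Q) -> P): 0 ≤ 0.5, so result = 1
  ((((Q -> ~P) -> Q) -> P) -> P): 1 > 0.5, so result = 0.5
  ~P: Gödel ¬ of 0.5 = 0 (operand ≠ 0)
  (((((Q -> ~P) -> Q) -> P) -> P) -> ~P): 0.5 > 0, so result = 0
  ((((((Q -> ~P) -> Q) -> P) -> P) -> ~P) -> P): 0 ≤ 0.5, so result = 1
  (((((((Q -> ~P) -> Q) -> P) -> P) -> ~P) -> P) -> P): 1 > 0.5, so result = 0.5
Checking all 9 assignments confirms none give a value below 0.50.

0.50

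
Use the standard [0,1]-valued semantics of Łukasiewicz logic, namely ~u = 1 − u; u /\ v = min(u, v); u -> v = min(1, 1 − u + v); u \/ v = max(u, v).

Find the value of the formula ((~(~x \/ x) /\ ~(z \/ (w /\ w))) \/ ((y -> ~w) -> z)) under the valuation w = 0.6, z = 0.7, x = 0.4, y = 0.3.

~x: Łukasiewicz ¬ gives 1 − 0.4 = 0.6
(~x \/ x) = max(0.6, 0.4) = 0.6
~(~x \/ x): Łukasiewicz ¬ gives 1 − 0.6 = 0.4
(w /\ w) = min(0.6, 0.6) = 0.6
(z \/ (w /\ w)) = max(0.7, 0.6) = 0.7
~(z \/ (w /\ w)): Łukasiewicz ¬ gives 1 − 0.7 = 0.3
(~(~x \/ x) /\ ~(z \/ (w /\ w))) = min(0.4, 0.3) = 0.3
~w: Łukasiewicz ¬ gives 1 − 0.6 = 0.4
(y -> ~w): min(1, 1 − 0.3 + 0.4) = 1
((y -> ~w) -> z): min(1, 1 − 1 + 0.7) = 0.7
((~(~x \/ x) /\ ~(z \/ (w /\ w))) \/ ((y -> ~w) -> z)) = max(0.3, 0.7) = 0.7

0.70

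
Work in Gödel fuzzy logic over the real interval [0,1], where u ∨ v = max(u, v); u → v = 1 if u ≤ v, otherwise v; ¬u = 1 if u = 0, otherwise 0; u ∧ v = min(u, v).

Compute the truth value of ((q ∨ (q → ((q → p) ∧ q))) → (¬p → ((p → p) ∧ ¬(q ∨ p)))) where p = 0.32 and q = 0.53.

1.00

(q → p): 0.53 > 0.32, so result = 0.32
((q → p) ∧ q) = min(0.32, 0.53) = 0.32
(q → ((q → p) ∧ q)): 0.53 > 0.32, so result = 0.32
(q ∨ (q → ((q → p) ∧ q))) = max(0.53, 0.32) = 0.53
¬p: Gödel ¬ of 0.32 = 0 (operand ≠ 0)
(p → p): 0.32 ≤ 0.32, so result = 1
(q ∨ p) = max(0.53, 0.32) = 0.53
¬(q ∨ p): Gödel ¬ of 0.53 = 0 (operand ≠ 0)
((p → p) ∧ ¬(q ∨ p)) = min(1, 0) = 0
(¬p → ((p → p) ∧ ¬(q ∨ p))): 0 ≤ 0, so result = 1
((q ∨ (q → ((q → p) ∧ q))) → (¬p → ((p → p) ∧ ¬(q ∨ p)))): 0.53 ≤ 1, so result = 1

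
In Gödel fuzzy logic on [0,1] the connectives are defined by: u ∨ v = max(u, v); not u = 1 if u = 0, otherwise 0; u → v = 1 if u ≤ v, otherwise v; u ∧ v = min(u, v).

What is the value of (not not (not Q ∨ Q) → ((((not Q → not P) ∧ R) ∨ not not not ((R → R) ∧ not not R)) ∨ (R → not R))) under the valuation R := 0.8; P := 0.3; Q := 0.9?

0.80

not Q: Gödel ¬ of 0.9 = 0 (operand ≠ 0)
(not Q ∨ Q) = max(0, 0.9) = 0.9
not (not Q ∨ Q): Gödel ¬ of 0.9 = 0 (operand ≠ 0)
not not (not Q ∨ Q): Gödel ¬ of 0 = 1 (operand is 0)
not Q: Gödel ¬ of 0.9 = 0 (operand ≠ 0)
not P: Gödel ¬ of 0.3 = 0 (operand ≠ 0)
(not Q → not P): 0 ≤ 0, so result = 1
((not Q → not P) ∧ R) = min(1, 0.8) = 0.8
(R → R): 0.8 ≤ 0.8, so result = 1
not R: Gödel ¬ of 0.8 = 0 (operand ≠ 0)
not not R: Gödel ¬ of 0 = 1 (operand is 0)
((R → R) ∧ not not R) = min(1, 1) = 1
not ((R → R) ∧ not not R): Gödel ¬ of 1 = 0 (operand ≠ 0)
not not ((R → R) ∧ not not R): Gödel ¬ of 0 = 1 (operand is 0)
not not not ((R → R) ∧ not not R): Gödel ¬ of 1 = 0 (operand ≠ 0)
(((not Q → not P) ∧ R) ∨ not not not ((R → R) ∧ not not R)) = max(0.8, 0) = 0.8
not R: Gödel ¬ of 0.8 = 0 (operand ≠ 0)
(R → not R): 0.8 > 0, so result = 0
((((not Q → not P) ∧ R) ∨ not not not ((R → R) ∧ not not R)) ∨ (R → not R)) = max(0.8, 0) = 0.8
(not not (not Q ∨ Q) → ((((not Q → not P) ∧ R) ∨ not not not ((R → R) ∧ not not R)) ∨ (R → not R))): 1 > 0.8, so result = 0.8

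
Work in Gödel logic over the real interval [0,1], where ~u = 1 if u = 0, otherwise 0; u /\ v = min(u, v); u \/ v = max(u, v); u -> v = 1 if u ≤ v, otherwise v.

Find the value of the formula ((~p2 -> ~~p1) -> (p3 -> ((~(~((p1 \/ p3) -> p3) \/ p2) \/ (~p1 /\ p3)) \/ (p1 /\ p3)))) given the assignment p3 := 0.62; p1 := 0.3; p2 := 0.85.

~p2: Gödel ¬ of 0.85 = 0 (operand ≠ 0)
~p1: Gödel ¬ of 0.3 = 0 (operand ≠ 0)
~~p1: Gödel ¬ of 0 = 1 (operand is 0)
(~p2 -> ~~p1): 0 ≤ 1, so result = 1
(p1 \/ p3) = max(0.3, 0.62) = 0.62
((p1 \/ p3) -> p3): 0.62 ≤ 0.62, so result = 1
~((p1 \/ p3) -> p3): Gödel ¬ of 1 = 0 (operand ≠ 0)
(~((p1 \/ p3) -> p3) \/ p2) = max(0, 0.85) = 0.85
~(~((p1 \/ p3) -> p3) \/ p2): Gödel ¬ of 0.85 = 0 (operand ≠ 0)
~p1: Gödel ¬ of 0.3 = 0 (operand ≠ 0)
(~p1 /\ p3) = min(0, 0.62) = 0
(~(~((p1 \/ p3) -> p3) \/ p2) \/ (~p1 /\ p3)) = max(0, 0) = 0
(p1 /\ p3) = min(0.3, 0.62) = 0.3
((~(~((p1 \/ p3) -> p3) \/ p2) \/ (~p1 /\ p3)) \/ (p1 /\ p3)) = max(0, 0.3) = 0.3
(p3 -> ((~(~((p1 \/ p3) -> p3) \/ p2) \/ (~p1 /\ p3)) \/ (p1 /\ p3))): 0.62 > 0.3, so result = 0.3
((~p2 -> ~~p1) -> (p3 -> ((~(~((p1 \/ p3) -> p3) \/ p2) \/ (~p1 /\ p3)) \/ (p1 /\ p3)))): 1 > 0.3, so result = 0.3

0.30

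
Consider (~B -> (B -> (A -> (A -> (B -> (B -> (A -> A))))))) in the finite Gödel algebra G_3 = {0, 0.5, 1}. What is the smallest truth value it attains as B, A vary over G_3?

1.00

Every assignment gives 1. For instance at B = 0, A = 0:
  ~B: Gödel ¬ of 0 = 1 (operand is 0)
  (A -> A): 0 ≤ 0, so result = 1
  (B -> (A -> A)): 0 ≤ 1, so result = 1
  (B -> (B -> (A -> A))): 0 ≤ 1, so result = 1
  (A -> (B -> (B -> (A -> A)))): 0 ≤ 1, so result = 1
  (A -> (A -> (B -> (B -> (A -> A))))): 0 ≤ 1, so result = 1
  (B -> (A -> (A -> (B -> (B -> (A -> A)))))): 0 ≤ 1, so result = 1
  (~B -> (B -> (A -> (A -> (B -> (B -> (A -> A))))))): 1 ≤ 1, so result = 1
All 9 assignments give value 1 — the formula is a G_3-tautology.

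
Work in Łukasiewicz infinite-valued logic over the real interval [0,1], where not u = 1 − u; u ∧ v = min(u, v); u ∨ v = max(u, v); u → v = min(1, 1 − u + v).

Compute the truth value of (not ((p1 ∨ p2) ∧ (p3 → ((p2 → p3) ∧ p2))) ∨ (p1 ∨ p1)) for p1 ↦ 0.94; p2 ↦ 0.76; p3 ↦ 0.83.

(p1 ∨ p2) = max(0.94, 0.76) = 0.94
(p2 → p3): min(1, 1 − 0.76 + 0.83) = 1
((p2 → p3) ∧ p2) = min(1, 0.76) = 0.76
(p3 → ((p2 → p3) ∧ p2)): min(1, 1 − 0.83 + 0.76) = 0.93
((p1 ∨ p2) ∧ (p3 → ((p2 → p3) ∧ p2))) = min(0.94, 0.93) = 0.93
not ((p1 ∨ p2) ∧ (p3 → ((p2 → p3) ∧ p2))): Łukasiewicz ¬ gives 1 − 0.93 = 0.07
(p1 ∨ p1) = max(0.94, 0.94) = 0.94
(not ((p1 ∨ p2) ∧ (p3 → ((p2 → p3) ∧ p2))) ∨ (p1 ∨ p1)) = max(0.07, 0.94) = 0.94

0.94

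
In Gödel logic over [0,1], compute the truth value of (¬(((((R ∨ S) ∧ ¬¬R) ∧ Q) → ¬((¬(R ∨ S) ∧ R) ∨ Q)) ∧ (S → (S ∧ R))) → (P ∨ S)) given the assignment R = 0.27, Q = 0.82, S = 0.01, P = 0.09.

(R ∨ S) = max(0.27, 0.01) = 0.27
¬R: Gödel ¬ of 0.27 = 0 (operand ≠ 0)
¬¬R: Gödel ¬ of 0 = 1 (operand is 0)
((R ∨ S) ∧ ¬¬R) = min(0.27, 1) = 0.27
(((R ∨ S) ∧ ¬¬R) ∧ Q) = min(0.27, 0.82) = 0.27
(R ∨ S) = max(0.27, 0.01) = 0.27
¬(R ∨ S): Gödel ¬ of 0.27 = 0 (operand ≠ 0)
(¬(R ∨ S) ∧ R) = min(0, 0.27) = 0
((¬(R ∨ S) ∧ R) ∨ Q) = max(0, 0.82) = 0.82
¬((¬(R ∨ S) ∧ R) ∨ Q): Gödel ¬ of 0.82 = 0 (operand ≠ 0)
((((R ∨ S) ∧ ¬¬R) ∧ Q) → ¬((¬(R ∨ S) ∧ R) ∨ Q)): 0.27 > 0, so result = 0
(S ∧ R) = min(0.01, 0.27) = 0.01
(S → (S ∧ R)): 0.01 ≤ 0.01, so result = 1
(((((R ∨ S) ∧ ¬¬R) ∧ Q) → ¬((¬(R ∨ S) ∧ R) ∨ Q)) ∧ (S → (S ∧ R))) = min(0, 1) = 0
¬(((((R ∨ S) ∧ ¬¬R) ∧ Q) → ¬((¬(R ∨ S) ∧ R) ∨ Q)) ∧ (S → (S ∧ R))): Gödel ¬ of 0 = 1 (operand is 0)
(P ∨ S) = max(0.09, 0.01) = 0.09
(¬(((((R ∨ S) ∧ ¬¬R) ∧ Q) → ¬((¬(R ∨ S) ∧ R) ∨ Q)) ∧ (S → (S ∧ R))) → (P ∨ S)): 1 > 0.09, so result = 0.09

0.09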